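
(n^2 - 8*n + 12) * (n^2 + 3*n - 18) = n^4 - 5*n^3 - 30*n^2 + 180*n - 216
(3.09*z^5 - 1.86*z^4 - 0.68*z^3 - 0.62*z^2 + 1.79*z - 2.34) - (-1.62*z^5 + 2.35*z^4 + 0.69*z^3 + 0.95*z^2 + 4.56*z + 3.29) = 4.71*z^5 - 4.21*z^4 - 1.37*z^3 - 1.57*z^2 - 2.77*z - 5.63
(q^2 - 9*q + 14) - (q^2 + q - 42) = 56 - 10*q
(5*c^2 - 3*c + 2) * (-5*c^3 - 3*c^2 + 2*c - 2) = -25*c^5 + 9*c^3 - 22*c^2 + 10*c - 4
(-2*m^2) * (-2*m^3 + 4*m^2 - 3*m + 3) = 4*m^5 - 8*m^4 + 6*m^3 - 6*m^2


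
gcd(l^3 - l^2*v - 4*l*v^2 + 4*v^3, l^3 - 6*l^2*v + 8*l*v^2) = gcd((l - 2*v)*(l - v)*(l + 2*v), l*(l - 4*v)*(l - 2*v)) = -l + 2*v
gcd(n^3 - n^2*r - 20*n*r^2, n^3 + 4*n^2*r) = n^2 + 4*n*r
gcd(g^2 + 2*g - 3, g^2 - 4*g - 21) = g + 3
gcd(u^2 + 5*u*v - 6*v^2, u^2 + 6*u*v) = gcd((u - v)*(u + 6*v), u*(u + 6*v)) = u + 6*v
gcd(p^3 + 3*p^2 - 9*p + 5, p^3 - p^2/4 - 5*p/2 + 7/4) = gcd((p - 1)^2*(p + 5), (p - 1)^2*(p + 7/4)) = p^2 - 2*p + 1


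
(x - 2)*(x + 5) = x^2 + 3*x - 10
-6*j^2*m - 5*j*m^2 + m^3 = m*(-6*j + m)*(j + m)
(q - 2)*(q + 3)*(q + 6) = q^3 + 7*q^2 - 36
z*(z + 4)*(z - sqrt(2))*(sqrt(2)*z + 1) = sqrt(2)*z^4 - z^3 + 4*sqrt(2)*z^3 - 4*z^2 - sqrt(2)*z^2 - 4*sqrt(2)*z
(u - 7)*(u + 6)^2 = u^3 + 5*u^2 - 48*u - 252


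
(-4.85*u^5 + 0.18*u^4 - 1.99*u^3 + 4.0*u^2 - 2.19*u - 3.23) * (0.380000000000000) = -1.843*u^5 + 0.0684*u^4 - 0.7562*u^3 + 1.52*u^2 - 0.8322*u - 1.2274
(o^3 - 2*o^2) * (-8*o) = -8*o^4 + 16*o^3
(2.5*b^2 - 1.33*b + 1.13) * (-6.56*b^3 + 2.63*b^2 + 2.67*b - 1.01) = -16.4*b^5 + 15.2998*b^4 - 4.2357*b^3 - 3.1042*b^2 + 4.3604*b - 1.1413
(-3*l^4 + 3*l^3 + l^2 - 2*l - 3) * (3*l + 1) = -9*l^5 + 6*l^4 + 6*l^3 - 5*l^2 - 11*l - 3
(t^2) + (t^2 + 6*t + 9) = 2*t^2 + 6*t + 9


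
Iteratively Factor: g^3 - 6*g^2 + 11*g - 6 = (g - 3)*(g^2 - 3*g + 2) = (g - 3)*(g - 2)*(g - 1)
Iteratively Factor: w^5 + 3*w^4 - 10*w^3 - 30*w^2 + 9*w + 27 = (w + 3)*(w^4 - 10*w^2 + 9) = (w - 1)*(w + 3)*(w^3 + w^2 - 9*w - 9) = (w - 1)*(w + 1)*(w + 3)*(w^2 - 9) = (w - 3)*(w - 1)*(w + 1)*(w + 3)*(w + 3)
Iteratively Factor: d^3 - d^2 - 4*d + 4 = (d - 2)*(d^2 + d - 2) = (d - 2)*(d - 1)*(d + 2)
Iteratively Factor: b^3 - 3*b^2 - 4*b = (b)*(b^2 - 3*b - 4) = b*(b + 1)*(b - 4)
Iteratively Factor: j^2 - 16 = (j + 4)*(j - 4)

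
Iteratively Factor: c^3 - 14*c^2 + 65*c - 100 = (c - 4)*(c^2 - 10*c + 25) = (c - 5)*(c - 4)*(c - 5)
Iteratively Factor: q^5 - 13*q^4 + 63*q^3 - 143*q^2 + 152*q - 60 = (q - 2)*(q^4 - 11*q^3 + 41*q^2 - 61*q + 30) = (q - 5)*(q - 2)*(q^3 - 6*q^2 + 11*q - 6) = (q - 5)*(q - 2)*(q - 1)*(q^2 - 5*q + 6) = (q - 5)*(q - 2)^2*(q - 1)*(q - 3)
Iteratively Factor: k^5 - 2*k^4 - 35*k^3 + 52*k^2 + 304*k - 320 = (k - 4)*(k^4 + 2*k^3 - 27*k^2 - 56*k + 80) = (k - 4)*(k + 4)*(k^3 - 2*k^2 - 19*k + 20) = (k - 4)*(k - 1)*(k + 4)*(k^2 - k - 20) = (k - 5)*(k - 4)*(k - 1)*(k + 4)*(k + 4)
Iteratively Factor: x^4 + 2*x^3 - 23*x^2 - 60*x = (x)*(x^3 + 2*x^2 - 23*x - 60) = x*(x + 4)*(x^2 - 2*x - 15) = x*(x - 5)*(x + 4)*(x + 3)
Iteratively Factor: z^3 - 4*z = (z)*(z^2 - 4) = z*(z + 2)*(z - 2)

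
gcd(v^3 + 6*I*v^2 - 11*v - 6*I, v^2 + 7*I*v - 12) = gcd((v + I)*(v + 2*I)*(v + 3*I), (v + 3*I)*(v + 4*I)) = v + 3*I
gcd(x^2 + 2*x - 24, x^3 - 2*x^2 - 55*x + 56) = 1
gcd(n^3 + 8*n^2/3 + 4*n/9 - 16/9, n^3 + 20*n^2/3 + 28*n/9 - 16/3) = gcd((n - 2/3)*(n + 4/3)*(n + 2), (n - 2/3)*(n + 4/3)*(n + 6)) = n^2 + 2*n/3 - 8/9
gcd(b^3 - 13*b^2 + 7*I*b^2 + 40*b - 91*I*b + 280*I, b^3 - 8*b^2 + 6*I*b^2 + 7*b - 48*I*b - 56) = b^2 + b*(-8 + 7*I) - 56*I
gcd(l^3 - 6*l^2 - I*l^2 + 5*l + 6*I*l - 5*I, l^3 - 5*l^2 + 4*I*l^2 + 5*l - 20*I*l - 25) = l^2 + l*(-5 - I) + 5*I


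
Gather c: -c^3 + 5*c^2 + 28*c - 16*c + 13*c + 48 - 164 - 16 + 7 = -c^3 + 5*c^2 + 25*c - 125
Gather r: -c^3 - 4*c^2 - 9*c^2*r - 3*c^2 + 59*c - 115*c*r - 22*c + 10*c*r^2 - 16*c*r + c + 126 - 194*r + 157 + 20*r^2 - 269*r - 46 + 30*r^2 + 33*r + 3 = -c^3 - 7*c^2 + 38*c + r^2*(10*c + 50) + r*(-9*c^2 - 131*c - 430) + 240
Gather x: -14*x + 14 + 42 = 56 - 14*x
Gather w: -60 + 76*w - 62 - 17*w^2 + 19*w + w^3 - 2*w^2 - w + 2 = w^3 - 19*w^2 + 94*w - 120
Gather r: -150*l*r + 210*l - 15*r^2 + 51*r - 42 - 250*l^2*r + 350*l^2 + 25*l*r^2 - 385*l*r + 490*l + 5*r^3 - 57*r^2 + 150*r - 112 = 350*l^2 + 700*l + 5*r^3 + r^2*(25*l - 72) + r*(-250*l^2 - 535*l + 201) - 154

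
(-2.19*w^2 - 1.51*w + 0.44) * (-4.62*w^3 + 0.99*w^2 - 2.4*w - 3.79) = 10.1178*w^5 + 4.8081*w^4 + 1.7283*w^3 + 12.3597*w^2 + 4.6669*w - 1.6676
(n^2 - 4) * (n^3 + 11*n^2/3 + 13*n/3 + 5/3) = n^5 + 11*n^4/3 + n^3/3 - 13*n^2 - 52*n/3 - 20/3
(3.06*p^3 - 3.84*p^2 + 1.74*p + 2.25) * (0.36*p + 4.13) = 1.1016*p^4 + 11.2554*p^3 - 15.2328*p^2 + 7.9962*p + 9.2925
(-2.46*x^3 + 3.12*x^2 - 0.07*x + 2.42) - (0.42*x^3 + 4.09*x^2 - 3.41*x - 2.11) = -2.88*x^3 - 0.97*x^2 + 3.34*x + 4.53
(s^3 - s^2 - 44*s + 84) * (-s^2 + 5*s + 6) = -s^5 + 6*s^4 + 45*s^3 - 310*s^2 + 156*s + 504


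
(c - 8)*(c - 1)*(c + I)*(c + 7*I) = c^4 - 9*c^3 + 8*I*c^3 + c^2 - 72*I*c^2 + 63*c + 64*I*c - 56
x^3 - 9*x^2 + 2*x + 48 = (x - 8)*(x - 3)*(x + 2)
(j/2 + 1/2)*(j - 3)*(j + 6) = j^3/2 + 2*j^2 - 15*j/2 - 9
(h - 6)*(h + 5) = h^2 - h - 30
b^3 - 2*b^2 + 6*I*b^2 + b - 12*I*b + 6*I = (b - 1)^2*(b + 6*I)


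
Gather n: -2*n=-2*n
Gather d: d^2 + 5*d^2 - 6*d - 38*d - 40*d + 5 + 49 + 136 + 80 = 6*d^2 - 84*d + 270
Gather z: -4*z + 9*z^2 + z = 9*z^2 - 3*z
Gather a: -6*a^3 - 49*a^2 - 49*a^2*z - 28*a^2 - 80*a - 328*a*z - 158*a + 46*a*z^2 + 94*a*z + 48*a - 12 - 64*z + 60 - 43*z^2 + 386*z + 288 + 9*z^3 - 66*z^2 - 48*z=-6*a^3 + a^2*(-49*z - 77) + a*(46*z^2 - 234*z - 190) + 9*z^3 - 109*z^2 + 274*z + 336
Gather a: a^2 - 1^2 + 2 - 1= a^2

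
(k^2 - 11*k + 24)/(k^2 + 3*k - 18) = (k - 8)/(k + 6)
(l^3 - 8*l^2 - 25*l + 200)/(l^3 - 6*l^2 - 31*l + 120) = (l - 5)/(l - 3)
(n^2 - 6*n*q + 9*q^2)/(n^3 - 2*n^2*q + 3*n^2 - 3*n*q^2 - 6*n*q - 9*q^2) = (n - 3*q)/(n^2 + n*q + 3*n + 3*q)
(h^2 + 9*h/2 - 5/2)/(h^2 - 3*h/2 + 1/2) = (h + 5)/(h - 1)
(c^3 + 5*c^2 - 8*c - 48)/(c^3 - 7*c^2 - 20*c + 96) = (c + 4)/(c - 8)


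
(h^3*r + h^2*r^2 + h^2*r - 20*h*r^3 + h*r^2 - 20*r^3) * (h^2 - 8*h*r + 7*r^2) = h^5*r - 7*h^4*r^2 + h^4*r - 21*h^3*r^3 - 7*h^3*r^2 + 167*h^2*r^4 - 21*h^2*r^3 - 140*h*r^5 + 167*h*r^4 - 140*r^5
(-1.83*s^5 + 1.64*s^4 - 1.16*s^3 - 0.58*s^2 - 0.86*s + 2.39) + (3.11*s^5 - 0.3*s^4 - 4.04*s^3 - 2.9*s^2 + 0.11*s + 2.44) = 1.28*s^5 + 1.34*s^4 - 5.2*s^3 - 3.48*s^2 - 0.75*s + 4.83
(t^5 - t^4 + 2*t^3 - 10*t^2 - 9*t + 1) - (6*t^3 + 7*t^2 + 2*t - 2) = t^5 - t^4 - 4*t^3 - 17*t^2 - 11*t + 3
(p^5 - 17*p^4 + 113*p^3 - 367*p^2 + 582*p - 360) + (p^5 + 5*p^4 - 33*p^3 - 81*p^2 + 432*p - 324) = 2*p^5 - 12*p^4 + 80*p^3 - 448*p^2 + 1014*p - 684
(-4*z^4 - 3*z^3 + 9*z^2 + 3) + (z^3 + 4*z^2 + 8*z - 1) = -4*z^4 - 2*z^3 + 13*z^2 + 8*z + 2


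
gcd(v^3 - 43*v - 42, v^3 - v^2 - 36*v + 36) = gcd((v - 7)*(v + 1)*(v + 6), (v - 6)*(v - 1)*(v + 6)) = v + 6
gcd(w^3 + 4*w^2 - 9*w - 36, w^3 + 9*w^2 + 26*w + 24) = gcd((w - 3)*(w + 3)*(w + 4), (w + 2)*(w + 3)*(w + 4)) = w^2 + 7*w + 12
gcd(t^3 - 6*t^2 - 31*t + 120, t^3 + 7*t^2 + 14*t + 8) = 1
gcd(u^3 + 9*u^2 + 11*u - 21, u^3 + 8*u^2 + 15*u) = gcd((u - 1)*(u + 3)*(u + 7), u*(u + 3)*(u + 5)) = u + 3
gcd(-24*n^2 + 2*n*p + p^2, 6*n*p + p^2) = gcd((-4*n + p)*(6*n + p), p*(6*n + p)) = 6*n + p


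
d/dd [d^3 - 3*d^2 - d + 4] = 3*d^2 - 6*d - 1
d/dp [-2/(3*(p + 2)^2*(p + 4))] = 2*(3*p + 10)/(3*(p + 2)^3*(p + 4)^2)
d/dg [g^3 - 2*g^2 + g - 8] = 3*g^2 - 4*g + 1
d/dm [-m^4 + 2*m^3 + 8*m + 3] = -4*m^3 + 6*m^2 + 8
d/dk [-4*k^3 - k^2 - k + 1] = -12*k^2 - 2*k - 1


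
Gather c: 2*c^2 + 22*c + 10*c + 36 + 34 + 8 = 2*c^2 + 32*c + 78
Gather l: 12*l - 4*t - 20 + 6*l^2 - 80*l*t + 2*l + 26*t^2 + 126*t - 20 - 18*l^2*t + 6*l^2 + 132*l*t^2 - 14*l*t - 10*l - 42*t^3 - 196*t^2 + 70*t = l^2*(12 - 18*t) + l*(132*t^2 - 94*t + 4) - 42*t^3 - 170*t^2 + 192*t - 40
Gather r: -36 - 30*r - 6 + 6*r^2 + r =6*r^2 - 29*r - 42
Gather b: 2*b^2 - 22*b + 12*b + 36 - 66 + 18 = 2*b^2 - 10*b - 12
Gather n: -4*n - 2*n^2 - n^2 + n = -3*n^2 - 3*n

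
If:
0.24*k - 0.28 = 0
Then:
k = 1.17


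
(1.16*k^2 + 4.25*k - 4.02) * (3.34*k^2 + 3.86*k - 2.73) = 3.8744*k^4 + 18.6726*k^3 - 0.188599999999997*k^2 - 27.1197*k + 10.9746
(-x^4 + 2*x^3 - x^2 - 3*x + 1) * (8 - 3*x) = 3*x^5 - 14*x^4 + 19*x^3 + x^2 - 27*x + 8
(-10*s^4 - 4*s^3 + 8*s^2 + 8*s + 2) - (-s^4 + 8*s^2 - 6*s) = -9*s^4 - 4*s^3 + 14*s + 2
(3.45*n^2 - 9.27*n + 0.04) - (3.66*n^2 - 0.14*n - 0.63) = -0.21*n^2 - 9.13*n + 0.67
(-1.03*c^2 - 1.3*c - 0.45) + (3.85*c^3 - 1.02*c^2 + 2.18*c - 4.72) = 3.85*c^3 - 2.05*c^2 + 0.88*c - 5.17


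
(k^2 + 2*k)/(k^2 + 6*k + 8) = k/(k + 4)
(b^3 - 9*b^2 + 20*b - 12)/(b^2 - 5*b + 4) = (b^2 - 8*b + 12)/(b - 4)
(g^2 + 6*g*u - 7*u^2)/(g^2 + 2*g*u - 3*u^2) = (g + 7*u)/(g + 3*u)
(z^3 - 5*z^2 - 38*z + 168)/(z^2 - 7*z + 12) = (z^2 - z - 42)/(z - 3)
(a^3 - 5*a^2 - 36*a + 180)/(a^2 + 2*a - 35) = (a^2 - 36)/(a + 7)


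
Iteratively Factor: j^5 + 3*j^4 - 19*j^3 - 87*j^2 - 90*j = (j + 3)*(j^4 - 19*j^2 - 30*j) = (j - 5)*(j + 3)*(j^3 + 5*j^2 + 6*j) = j*(j - 5)*(j + 3)*(j^2 + 5*j + 6) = j*(j - 5)*(j + 2)*(j + 3)*(j + 3)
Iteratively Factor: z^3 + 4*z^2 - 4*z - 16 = (z + 2)*(z^2 + 2*z - 8) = (z + 2)*(z + 4)*(z - 2)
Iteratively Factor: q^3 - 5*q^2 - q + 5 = (q + 1)*(q^2 - 6*q + 5) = (q - 1)*(q + 1)*(q - 5)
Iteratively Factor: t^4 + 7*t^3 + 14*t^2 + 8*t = (t + 1)*(t^3 + 6*t^2 + 8*t) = (t + 1)*(t + 4)*(t^2 + 2*t) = (t + 1)*(t + 2)*(t + 4)*(t)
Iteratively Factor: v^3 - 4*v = (v + 2)*(v^2 - 2*v) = v*(v + 2)*(v - 2)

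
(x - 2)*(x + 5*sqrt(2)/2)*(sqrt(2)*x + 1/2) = sqrt(2)*x^3 - 2*sqrt(2)*x^2 + 11*x^2/2 - 11*x + 5*sqrt(2)*x/4 - 5*sqrt(2)/2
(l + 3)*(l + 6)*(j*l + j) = j*l^3 + 10*j*l^2 + 27*j*l + 18*j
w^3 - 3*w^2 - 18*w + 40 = (w - 5)*(w - 2)*(w + 4)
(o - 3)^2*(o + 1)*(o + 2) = o^4 - 3*o^3 - 7*o^2 + 15*o + 18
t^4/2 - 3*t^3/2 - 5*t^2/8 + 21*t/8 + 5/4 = (t/2 + 1/2)*(t - 5/2)*(t - 2)*(t + 1/2)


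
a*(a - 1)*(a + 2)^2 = a^4 + 3*a^3 - 4*a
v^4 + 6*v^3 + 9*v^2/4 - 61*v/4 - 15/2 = (v - 3/2)*(v + 1/2)*(v + 2)*(v + 5)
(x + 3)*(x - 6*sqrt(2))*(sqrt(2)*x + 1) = sqrt(2)*x^3 - 11*x^2 + 3*sqrt(2)*x^2 - 33*x - 6*sqrt(2)*x - 18*sqrt(2)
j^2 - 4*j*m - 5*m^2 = (j - 5*m)*(j + m)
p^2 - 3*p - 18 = (p - 6)*(p + 3)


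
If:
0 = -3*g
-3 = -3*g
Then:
No Solution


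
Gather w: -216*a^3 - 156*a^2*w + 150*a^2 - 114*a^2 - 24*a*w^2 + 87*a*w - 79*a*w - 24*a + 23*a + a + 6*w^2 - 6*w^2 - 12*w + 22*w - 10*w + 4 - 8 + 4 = -216*a^3 + 36*a^2 - 24*a*w^2 + w*(-156*a^2 + 8*a)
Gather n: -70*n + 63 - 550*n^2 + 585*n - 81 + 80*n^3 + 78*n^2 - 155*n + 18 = 80*n^3 - 472*n^2 + 360*n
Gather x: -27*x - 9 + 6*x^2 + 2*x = 6*x^2 - 25*x - 9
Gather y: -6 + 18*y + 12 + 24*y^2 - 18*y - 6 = 24*y^2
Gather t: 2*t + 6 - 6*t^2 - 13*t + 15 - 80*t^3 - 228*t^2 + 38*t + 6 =-80*t^3 - 234*t^2 + 27*t + 27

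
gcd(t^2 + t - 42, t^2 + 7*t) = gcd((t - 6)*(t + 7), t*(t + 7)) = t + 7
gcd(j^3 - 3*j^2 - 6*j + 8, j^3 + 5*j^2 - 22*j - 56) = j^2 - 2*j - 8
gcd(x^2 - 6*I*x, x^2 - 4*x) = x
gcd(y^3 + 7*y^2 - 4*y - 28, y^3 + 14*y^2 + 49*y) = y + 7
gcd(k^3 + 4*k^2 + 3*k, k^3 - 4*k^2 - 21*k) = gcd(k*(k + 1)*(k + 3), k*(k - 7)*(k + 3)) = k^2 + 3*k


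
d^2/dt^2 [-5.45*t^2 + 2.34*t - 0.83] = -10.9000000000000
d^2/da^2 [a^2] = 2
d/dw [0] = 0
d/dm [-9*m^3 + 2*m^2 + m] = -27*m^2 + 4*m + 1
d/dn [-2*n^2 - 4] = -4*n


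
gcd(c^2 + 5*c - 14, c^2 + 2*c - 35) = c + 7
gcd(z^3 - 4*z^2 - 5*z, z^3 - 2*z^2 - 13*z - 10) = z^2 - 4*z - 5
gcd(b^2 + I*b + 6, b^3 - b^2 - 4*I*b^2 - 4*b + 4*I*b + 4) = b - 2*I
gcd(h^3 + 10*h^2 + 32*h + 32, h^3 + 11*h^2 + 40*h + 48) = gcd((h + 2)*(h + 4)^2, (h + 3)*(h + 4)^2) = h^2 + 8*h + 16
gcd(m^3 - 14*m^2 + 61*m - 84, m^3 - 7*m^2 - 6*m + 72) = m - 4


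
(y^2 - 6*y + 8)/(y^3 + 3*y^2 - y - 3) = (y^2 - 6*y + 8)/(y^3 + 3*y^2 - y - 3)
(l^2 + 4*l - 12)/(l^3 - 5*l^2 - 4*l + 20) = (l + 6)/(l^2 - 3*l - 10)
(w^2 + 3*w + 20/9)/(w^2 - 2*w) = (w^2 + 3*w + 20/9)/(w*(w - 2))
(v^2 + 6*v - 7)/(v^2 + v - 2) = (v + 7)/(v + 2)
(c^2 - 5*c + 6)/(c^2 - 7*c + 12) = (c - 2)/(c - 4)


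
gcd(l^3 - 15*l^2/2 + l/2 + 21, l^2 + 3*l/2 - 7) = l - 2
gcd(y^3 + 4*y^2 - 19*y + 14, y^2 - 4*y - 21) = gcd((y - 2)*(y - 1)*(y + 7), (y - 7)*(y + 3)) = 1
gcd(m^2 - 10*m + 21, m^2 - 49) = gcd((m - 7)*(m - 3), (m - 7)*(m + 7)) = m - 7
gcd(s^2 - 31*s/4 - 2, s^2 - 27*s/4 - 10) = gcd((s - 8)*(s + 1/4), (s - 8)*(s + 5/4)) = s - 8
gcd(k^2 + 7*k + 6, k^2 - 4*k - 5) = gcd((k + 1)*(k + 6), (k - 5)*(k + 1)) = k + 1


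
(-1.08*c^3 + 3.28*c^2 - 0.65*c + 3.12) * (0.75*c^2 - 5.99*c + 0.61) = -0.81*c^5 + 8.9292*c^4 - 20.7935*c^3 + 8.2343*c^2 - 19.0853*c + 1.9032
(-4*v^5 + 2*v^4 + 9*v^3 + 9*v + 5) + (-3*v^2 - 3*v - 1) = -4*v^5 + 2*v^4 + 9*v^3 - 3*v^2 + 6*v + 4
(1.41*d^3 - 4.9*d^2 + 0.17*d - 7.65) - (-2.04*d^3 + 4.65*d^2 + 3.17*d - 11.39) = 3.45*d^3 - 9.55*d^2 - 3.0*d + 3.74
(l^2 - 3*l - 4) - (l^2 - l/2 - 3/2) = -5*l/2 - 5/2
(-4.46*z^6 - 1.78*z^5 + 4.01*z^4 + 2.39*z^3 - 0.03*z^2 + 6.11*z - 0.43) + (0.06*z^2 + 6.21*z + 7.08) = -4.46*z^6 - 1.78*z^5 + 4.01*z^4 + 2.39*z^3 + 0.03*z^2 + 12.32*z + 6.65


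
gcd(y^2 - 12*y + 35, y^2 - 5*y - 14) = y - 7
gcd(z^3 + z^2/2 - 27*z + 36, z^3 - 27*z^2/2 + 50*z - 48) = z^2 - 11*z/2 + 6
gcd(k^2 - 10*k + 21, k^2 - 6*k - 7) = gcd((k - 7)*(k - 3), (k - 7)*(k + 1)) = k - 7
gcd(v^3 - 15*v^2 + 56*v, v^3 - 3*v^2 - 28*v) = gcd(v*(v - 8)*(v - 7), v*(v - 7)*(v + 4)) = v^2 - 7*v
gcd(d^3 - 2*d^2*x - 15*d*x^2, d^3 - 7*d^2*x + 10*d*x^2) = -d^2 + 5*d*x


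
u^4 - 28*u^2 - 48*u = u*(u - 6)*(u + 2)*(u + 4)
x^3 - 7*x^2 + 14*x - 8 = (x - 4)*(x - 2)*(x - 1)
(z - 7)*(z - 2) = z^2 - 9*z + 14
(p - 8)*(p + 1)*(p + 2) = p^3 - 5*p^2 - 22*p - 16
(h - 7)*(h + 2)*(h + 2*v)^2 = h^4 + 4*h^3*v - 5*h^3 + 4*h^2*v^2 - 20*h^2*v - 14*h^2 - 20*h*v^2 - 56*h*v - 56*v^2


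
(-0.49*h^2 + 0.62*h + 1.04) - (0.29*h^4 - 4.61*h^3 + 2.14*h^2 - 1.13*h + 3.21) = -0.29*h^4 + 4.61*h^3 - 2.63*h^2 + 1.75*h - 2.17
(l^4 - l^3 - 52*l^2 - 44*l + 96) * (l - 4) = l^5 - 5*l^4 - 48*l^3 + 164*l^2 + 272*l - 384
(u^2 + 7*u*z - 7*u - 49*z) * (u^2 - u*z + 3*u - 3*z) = u^4 + 6*u^3*z - 4*u^3 - 7*u^2*z^2 - 24*u^2*z - 21*u^2 + 28*u*z^2 - 126*u*z + 147*z^2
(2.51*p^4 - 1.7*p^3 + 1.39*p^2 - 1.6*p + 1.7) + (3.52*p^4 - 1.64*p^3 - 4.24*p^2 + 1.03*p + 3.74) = 6.03*p^4 - 3.34*p^3 - 2.85*p^2 - 0.57*p + 5.44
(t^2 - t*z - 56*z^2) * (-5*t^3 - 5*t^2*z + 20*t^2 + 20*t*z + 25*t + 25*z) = -5*t^5 + 20*t^4 + 285*t^3*z^2 + 25*t^3 + 280*t^2*z^3 - 1140*t^2*z^2 - 1120*t*z^3 - 1425*t*z^2 - 1400*z^3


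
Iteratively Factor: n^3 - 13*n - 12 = (n + 1)*(n^2 - n - 12) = (n - 4)*(n + 1)*(n + 3)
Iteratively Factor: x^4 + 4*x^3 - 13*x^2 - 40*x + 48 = (x - 1)*(x^3 + 5*x^2 - 8*x - 48) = (x - 1)*(x + 4)*(x^2 + x - 12) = (x - 3)*(x - 1)*(x + 4)*(x + 4)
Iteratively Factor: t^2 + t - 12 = (t + 4)*(t - 3)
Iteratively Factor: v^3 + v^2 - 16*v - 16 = (v + 4)*(v^2 - 3*v - 4) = (v + 1)*(v + 4)*(v - 4)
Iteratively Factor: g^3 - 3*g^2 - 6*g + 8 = (g - 1)*(g^2 - 2*g - 8) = (g - 4)*(g - 1)*(g + 2)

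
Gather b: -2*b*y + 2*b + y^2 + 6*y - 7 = b*(2 - 2*y) + y^2 + 6*y - 7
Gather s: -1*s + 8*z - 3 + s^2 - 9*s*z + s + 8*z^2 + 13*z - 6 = s^2 - 9*s*z + 8*z^2 + 21*z - 9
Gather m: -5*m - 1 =-5*m - 1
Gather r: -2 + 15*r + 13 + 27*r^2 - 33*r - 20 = 27*r^2 - 18*r - 9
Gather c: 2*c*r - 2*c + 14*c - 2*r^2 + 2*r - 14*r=c*(2*r + 12) - 2*r^2 - 12*r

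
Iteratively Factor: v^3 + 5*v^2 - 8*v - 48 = (v + 4)*(v^2 + v - 12) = (v + 4)^2*(v - 3)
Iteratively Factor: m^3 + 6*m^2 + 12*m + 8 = (m + 2)*(m^2 + 4*m + 4) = (m + 2)^2*(m + 2)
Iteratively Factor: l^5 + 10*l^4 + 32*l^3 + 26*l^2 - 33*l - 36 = (l + 1)*(l^4 + 9*l^3 + 23*l^2 + 3*l - 36) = (l + 1)*(l + 4)*(l^3 + 5*l^2 + 3*l - 9) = (l + 1)*(l + 3)*(l + 4)*(l^2 + 2*l - 3) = (l + 1)*(l + 3)^2*(l + 4)*(l - 1)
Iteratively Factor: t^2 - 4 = (t + 2)*(t - 2)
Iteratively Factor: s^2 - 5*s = (s - 5)*(s)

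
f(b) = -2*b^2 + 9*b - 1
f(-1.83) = -24.17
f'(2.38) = -0.52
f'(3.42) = -4.68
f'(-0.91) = 12.64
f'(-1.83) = 16.32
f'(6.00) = -15.00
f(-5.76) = -119.20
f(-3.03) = -46.63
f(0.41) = 2.35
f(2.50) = 9.00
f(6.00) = -19.00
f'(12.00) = -39.00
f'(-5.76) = 32.04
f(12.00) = -181.00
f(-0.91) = -10.85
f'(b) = 9 - 4*b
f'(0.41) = 7.36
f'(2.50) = -1.00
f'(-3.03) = 21.12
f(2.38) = 9.09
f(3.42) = 6.39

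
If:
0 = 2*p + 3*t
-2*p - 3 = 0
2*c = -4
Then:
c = -2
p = -3/2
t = 1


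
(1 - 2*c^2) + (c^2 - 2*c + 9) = -c^2 - 2*c + 10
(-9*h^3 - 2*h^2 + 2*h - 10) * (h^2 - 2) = -9*h^5 - 2*h^4 + 20*h^3 - 6*h^2 - 4*h + 20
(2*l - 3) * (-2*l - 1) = -4*l^2 + 4*l + 3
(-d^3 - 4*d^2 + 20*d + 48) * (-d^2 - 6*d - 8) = d^5 + 10*d^4 + 12*d^3 - 136*d^2 - 448*d - 384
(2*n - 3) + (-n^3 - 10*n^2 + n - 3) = -n^3 - 10*n^2 + 3*n - 6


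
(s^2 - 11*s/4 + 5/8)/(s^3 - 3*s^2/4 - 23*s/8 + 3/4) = (2*s - 5)/(2*s^2 - s - 6)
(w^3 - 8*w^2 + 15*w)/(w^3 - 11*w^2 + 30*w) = (w - 3)/(w - 6)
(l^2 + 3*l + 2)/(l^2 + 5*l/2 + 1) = 2*(l + 1)/(2*l + 1)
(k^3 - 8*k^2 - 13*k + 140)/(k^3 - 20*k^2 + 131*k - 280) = (k + 4)/(k - 8)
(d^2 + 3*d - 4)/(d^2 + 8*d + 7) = (d^2 + 3*d - 4)/(d^2 + 8*d + 7)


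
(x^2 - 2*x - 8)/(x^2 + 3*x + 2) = (x - 4)/(x + 1)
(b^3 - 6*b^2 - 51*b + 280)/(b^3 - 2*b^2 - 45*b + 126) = (b^2 - 13*b + 40)/(b^2 - 9*b + 18)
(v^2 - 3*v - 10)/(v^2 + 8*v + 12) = (v - 5)/(v + 6)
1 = 1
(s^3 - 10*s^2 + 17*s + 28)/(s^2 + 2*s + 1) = (s^2 - 11*s + 28)/(s + 1)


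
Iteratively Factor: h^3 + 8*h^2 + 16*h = (h + 4)*(h^2 + 4*h) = h*(h + 4)*(h + 4)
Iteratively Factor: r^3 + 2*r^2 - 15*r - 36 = (r + 3)*(r^2 - r - 12) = (r - 4)*(r + 3)*(r + 3)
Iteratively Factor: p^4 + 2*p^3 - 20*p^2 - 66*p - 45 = (p + 1)*(p^3 + p^2 - 21*p - 45) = (p + 1)*(p + 3)*(p^2 - 2*p - 15) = (p + 1)*(p + 3)^2*(p - 5)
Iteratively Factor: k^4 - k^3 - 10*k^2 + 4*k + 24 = (k - 3)*(k^3 + 2*k^2 - 4*k - 8) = (k - 3)*(k + 2)*(k^2 - 4) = (k - 3)*(k + 2)^2*(k - 2)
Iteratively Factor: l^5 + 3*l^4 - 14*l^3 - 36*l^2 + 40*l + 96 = (l + 2)*(l^4 + l^3 - 16*l^2 - 4*l + 48) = (l + 2)*(l + 4)*(l^3 - 3*l^2 - 4*l + 12) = (l + 2)^2*(l + 4)*(l^2 - 5*l + 6) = (l - 2)*(l + 2)^2*(l + 4)*(l - 3)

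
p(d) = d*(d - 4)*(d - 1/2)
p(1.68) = -4.60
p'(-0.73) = 10.17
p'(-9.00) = 326.00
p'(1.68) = -4.65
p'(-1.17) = 16.64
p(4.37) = 6.26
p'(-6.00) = 164.00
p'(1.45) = -4.74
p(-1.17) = -10.10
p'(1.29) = -4.62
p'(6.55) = 71.76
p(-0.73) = -4.25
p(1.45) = -3.51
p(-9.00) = -1111.50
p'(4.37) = 19.96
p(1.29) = -2.76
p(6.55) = 101.05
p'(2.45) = -2.04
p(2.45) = -7.41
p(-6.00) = -390.00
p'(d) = d*(d - 4) + d*(d - 1/2) + (d - 4)*(d - 1/2)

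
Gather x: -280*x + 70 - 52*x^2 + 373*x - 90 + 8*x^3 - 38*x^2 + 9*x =8*x^3 - 90*x^2 + 102*x - 20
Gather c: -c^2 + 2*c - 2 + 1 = -c^2 + 2*c - 1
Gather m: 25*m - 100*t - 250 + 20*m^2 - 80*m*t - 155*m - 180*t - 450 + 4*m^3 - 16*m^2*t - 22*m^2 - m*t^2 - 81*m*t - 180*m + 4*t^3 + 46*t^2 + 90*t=4*m^3 + m^2*(-16*t - 2) + m*(-t^2 - 161*t - 310) + 4*t^3 + 46*t^2 - 190*t - 700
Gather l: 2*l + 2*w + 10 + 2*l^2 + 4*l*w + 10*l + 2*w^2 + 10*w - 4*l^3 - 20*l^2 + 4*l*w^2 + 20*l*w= -4*l^3 - 18*l^2 + l*(4*w^2 + 24*w + 12) + 2*w^2 + 12*w + 10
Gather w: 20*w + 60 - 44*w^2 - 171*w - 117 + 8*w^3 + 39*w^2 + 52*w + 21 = 8*w^3 - 5*w^2 - 99*w - 36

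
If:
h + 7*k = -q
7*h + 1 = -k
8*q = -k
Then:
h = -55/377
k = 8/377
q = -1/377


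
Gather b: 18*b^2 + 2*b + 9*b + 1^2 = 18*b^2 + 11*b + 1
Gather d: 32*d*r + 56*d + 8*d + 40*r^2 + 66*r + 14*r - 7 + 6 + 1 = d*(32*r + 64) + 40*r^2 + 80*r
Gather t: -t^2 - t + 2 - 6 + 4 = -t^2 - t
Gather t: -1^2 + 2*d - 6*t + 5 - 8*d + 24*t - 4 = -6*d + 18*t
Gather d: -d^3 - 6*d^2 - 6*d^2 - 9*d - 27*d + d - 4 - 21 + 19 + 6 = -d^3 - 12*d^2 - 35*d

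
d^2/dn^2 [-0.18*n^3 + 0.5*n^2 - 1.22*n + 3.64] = 1.0 - 1.08*n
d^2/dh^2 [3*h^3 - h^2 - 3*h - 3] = 18*h - 2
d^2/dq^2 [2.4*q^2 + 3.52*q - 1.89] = 4.80000000000000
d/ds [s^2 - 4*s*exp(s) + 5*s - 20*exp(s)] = -4*s*exp(s) + 2*s - 24*exp(s) + 5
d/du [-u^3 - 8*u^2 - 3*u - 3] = -3*u^2 - 16*u - 3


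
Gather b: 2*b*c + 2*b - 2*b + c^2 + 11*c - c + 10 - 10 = 2*b*c + c^2 + 10*c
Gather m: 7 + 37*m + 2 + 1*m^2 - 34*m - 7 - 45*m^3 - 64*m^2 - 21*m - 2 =-45*m^3 - 63*m^2 - 18*m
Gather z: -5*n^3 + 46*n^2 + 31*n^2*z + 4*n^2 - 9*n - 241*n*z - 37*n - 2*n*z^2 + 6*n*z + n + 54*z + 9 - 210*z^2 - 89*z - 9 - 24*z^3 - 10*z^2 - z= -5*n^3 + 50*n^2 - 45*n - 24*z^3 + z^2*(-2*n - 220) + z*(31*n^2 - 235*n - 36)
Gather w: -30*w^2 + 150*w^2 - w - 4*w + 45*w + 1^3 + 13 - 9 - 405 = 120*w^2 + 40*w - 400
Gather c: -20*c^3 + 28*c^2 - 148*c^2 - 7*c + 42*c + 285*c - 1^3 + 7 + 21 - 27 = -20*c^3 - 120*c^2 + 320*c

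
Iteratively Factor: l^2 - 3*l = (l - 3)*(l)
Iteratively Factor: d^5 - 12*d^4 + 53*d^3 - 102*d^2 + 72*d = (d - 3)*(d^4 - 9*d^3 + 26*d^2 - 24*d) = (d - 3)^2*(d^3 - 6*d^2 + 8*d) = (d - 3)^2*(d - 2)*(d^2 - 4*d) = (d - 4)*(d - 3)^2*(d - 2)*(d)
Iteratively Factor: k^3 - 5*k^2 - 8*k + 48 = (k - 4)*(k^2 - k - 12) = (k - 4)*(k + 3)*(k - 4)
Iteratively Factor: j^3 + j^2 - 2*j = (j)*(j^2 + j - 2) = j*(j + 2)*(j - 1)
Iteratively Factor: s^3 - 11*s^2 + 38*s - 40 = (s - 4)*(s^2 - 7*s + 10) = (s - 5)*(s - 4)*(s - 2)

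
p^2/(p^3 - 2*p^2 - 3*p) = p/(p^2 - 2*p - 3)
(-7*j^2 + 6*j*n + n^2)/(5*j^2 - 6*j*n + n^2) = (-7*j - n)/(5*j - n)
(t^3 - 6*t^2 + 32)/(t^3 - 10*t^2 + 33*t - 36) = (t^2 - 2*t - 8)/(t^2 - 6*t + 9)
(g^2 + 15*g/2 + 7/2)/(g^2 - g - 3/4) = 2*(g + 7)/(2*g - 3)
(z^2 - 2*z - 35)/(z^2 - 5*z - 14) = (z + 5)/(z + 2)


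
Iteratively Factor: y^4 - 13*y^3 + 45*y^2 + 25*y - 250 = (y - 5)*(y^3 - 8*y^2 + 5*y + 50) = (y - 5)^2*(y^2 - 3*y - 10) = (y - 5)^2*(y + 2)*(y - 5)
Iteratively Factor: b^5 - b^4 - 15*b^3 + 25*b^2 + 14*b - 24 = (b - 2)*(b^4 + b^3 - 13*b^2 - b + 12) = (b - 3)*(b - 2)*(b^3 + 4*b^2 - b - 4) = (b - 3)*(b - 2)*(b + 1)*(b^2 + 3*b - 4) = (b - 3)*(b - 2)*(b - 1)*(b + 1)*(b + 4)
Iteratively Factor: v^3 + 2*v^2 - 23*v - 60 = (v + 4)*(v^2 - 2*v - 15) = (v - 5)*(v + 4)*(v + 3)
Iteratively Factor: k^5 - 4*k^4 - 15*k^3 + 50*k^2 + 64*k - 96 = (k + 3)*(k^4 - 7*k^3 + 6*k^2 + 32*k - 32) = (k - 4)*(k + 3)*(k^3 - 3*k^2 - 6*k + 8) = (k - 4)^2*(k + 3)*(k^2 + k - 2) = (k - 4)^2*(k + 2)*(k + 3)*(k - 1)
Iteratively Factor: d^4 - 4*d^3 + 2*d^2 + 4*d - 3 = (d - 1)*(d^3 - 3*d^2 - d + 3) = (d - 1)*(d + 1)*(d^2 - 4*d + 3) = (d - 3)*(d - 1)*(d + 1)*(d - 1)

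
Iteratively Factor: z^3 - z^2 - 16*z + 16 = (z + 4)*(z^2 - 5*z + 4) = (z - 4)*(z + 4)*(z - 1)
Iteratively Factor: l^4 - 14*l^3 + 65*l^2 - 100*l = (l - 4)*(l^3 - 10*l^2 + 25*l) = (l - 5)*(l - 4)*(l^2 - 5*l) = (l - 5)^2*(l - 4)*(l)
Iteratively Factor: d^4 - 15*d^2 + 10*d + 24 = (d - 2)*(d^3 + 2*d^2 - 11*d - 12) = (d - 3)*(d - 2)*(d^2 + 5*d + 4) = (d - 3)*(d - 2)*(d + 4)*(d + 1)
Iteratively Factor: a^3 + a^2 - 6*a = (a - 2)*(a^2 + 3*a) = (a - 2)*(a + 3)*(a)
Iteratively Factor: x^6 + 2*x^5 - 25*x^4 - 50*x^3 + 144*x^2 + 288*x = (x + 4)*(x^5 - 2*x^4 - 17*x^3 + 18*x^2 + 72*x) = x*(x + 4)*(x^4 - 2*x^3 - 17*x^2 + 18*x + 72) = x*(x + 2)*(x + 4)*(x^3 - 4*x^2 - 9*x + 36) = x*(x - 4)*(x + 2)*(x + 4)*(x^2 - 9) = x*(x - 4)*(x - 3)*(x + 2)*(x + 4)*(x + 3)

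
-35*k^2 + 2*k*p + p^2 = (-5*k + p)*(7*k + p)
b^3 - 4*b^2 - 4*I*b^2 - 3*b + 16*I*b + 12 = (b - 4)*(b - 3*I)*(b - I)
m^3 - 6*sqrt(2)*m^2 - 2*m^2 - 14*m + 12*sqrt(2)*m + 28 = (m - 2)*(m - 7*sqrt(2))*(m + sqrt(2))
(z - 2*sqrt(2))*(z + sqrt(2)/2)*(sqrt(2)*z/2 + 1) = sqrt(2)*z^3/2 - z^2/2 - 5*sqrt(2)*z/2 - 2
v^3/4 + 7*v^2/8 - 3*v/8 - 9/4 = (v/4 + 1/2)*(v - 3/2)*(v + 3)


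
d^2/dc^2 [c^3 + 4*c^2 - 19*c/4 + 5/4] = 6*c + 8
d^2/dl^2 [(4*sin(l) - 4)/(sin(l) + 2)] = 12*(sin(l)^2 - 2*sin(l) - 2)/(sin(l) + 2)^3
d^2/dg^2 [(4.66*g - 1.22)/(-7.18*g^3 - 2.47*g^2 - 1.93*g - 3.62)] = (-1441.405104*g^5 + 258.86772*g^4 + 418.469972*g^3 + 1599.545028*g^2 + 94.638204*g + 52.386852)/(370.146232*g^9 + 382.003284*g^8 + 429.901782*g^7 + 780.294955*g^6 + 500.754069*g^5 + 394.840011*g^4 + 392.999245*g^3 + 137.556018*g^2 + 75.874476*g + 47.437928)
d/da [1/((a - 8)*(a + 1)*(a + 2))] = (-(a - 8)*(a + 1) - (a - 8)*(a + 2) - (a + 1)*(a + 2))/((a - 8)^2*(a + 1)^2*(a + 2)^2)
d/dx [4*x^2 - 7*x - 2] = 8*x - 7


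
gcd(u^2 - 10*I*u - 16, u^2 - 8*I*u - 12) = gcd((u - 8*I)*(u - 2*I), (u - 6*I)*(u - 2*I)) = u - 2*I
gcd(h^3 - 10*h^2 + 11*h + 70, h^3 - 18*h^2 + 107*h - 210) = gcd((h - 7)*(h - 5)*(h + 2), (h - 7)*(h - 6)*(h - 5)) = h^2 - 12*h + 35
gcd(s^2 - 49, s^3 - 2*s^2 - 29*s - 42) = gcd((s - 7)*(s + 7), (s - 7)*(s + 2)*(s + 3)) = s - 7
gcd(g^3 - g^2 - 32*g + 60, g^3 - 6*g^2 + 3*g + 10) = g^2 - 7*g + 10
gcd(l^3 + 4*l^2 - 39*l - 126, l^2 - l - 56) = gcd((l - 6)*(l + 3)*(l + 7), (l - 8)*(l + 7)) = l + 7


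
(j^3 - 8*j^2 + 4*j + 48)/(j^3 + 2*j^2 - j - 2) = (j^2 - 10*j + 24)/(j^2 - 1)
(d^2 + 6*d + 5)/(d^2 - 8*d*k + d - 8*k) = (d + 5)/(d - 8*k)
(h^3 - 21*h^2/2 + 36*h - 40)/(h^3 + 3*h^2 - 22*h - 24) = (h^2 - 13*h/2 + 10)/(h^2 + 7*h + 6)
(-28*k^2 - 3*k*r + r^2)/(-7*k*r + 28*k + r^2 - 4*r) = (4*k + r)/(r - 4)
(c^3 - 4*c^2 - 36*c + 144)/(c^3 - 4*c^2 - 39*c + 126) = (c^2 - 10*c + 24)/(c^2 - 10*c + 21)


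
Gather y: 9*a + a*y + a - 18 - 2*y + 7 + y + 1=10*a + y*(a - 1) - 10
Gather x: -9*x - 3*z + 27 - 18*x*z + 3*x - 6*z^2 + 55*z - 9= x*(-18*z - 6) - 6*z^2 + 52*z + 18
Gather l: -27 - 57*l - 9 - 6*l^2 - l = -6*l^2 - 58*l - 36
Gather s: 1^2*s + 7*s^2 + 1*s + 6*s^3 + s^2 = 6*s^3 + 8*s^2 + 2*s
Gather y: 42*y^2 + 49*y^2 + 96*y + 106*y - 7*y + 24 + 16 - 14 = 91*y^2 + 195*y + 26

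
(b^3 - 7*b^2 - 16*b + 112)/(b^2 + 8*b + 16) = (b^2 - 11*b + 28)/(b + 4)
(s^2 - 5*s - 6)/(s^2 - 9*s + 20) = (s^2 - 5*s - 6)/(s^2 - 9*s + 20)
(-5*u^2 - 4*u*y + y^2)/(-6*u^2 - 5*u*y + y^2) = (-5*u + y)/(-6*u + y)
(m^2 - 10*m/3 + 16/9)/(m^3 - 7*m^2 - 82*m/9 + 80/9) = (3*m - 8)/(3*m^2 - 19*m - 40)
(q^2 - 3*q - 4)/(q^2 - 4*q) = (q + 1)/q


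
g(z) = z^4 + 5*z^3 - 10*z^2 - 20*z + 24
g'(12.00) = 8812.00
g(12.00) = 27720.00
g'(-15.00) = -9845.00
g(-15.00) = 31824.00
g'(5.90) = 1205.67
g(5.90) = 1796.53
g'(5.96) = 1240.46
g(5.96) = 1869.91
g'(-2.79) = 65.69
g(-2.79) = -46.04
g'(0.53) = -25.79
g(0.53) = 11.41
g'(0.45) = -25.60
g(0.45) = 13.47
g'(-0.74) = 1.39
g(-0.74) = 31.60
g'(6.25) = 1417.50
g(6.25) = 2254.96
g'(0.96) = -21.84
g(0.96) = 0.86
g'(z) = 4*z^3 + 15*z^2 - 20*z - 20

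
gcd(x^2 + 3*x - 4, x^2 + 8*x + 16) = x + 4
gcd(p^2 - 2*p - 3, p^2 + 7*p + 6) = p + 1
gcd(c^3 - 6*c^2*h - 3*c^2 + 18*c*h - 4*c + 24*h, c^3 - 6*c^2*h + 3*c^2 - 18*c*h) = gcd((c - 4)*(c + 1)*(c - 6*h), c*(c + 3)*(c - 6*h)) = c - 6*h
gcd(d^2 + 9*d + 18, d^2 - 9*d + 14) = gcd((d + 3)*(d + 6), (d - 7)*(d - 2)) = 1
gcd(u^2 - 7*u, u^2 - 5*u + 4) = 1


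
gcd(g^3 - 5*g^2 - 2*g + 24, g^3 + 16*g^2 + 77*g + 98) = g + 2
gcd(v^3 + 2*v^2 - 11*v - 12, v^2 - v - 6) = v - 3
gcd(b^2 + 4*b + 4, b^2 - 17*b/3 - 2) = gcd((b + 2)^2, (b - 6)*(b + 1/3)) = 1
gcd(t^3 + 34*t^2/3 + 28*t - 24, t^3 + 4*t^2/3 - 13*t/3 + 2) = t - 2/3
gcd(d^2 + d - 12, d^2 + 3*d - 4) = d + 4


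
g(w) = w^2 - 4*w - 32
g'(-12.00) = -28.00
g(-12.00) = 160.00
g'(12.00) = 20.00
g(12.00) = 64.00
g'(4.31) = 4.62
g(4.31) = -30.66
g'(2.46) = 0.92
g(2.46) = -35.79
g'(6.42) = 8.84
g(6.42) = -16.46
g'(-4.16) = -12.32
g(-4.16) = 1.95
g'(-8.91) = -21.82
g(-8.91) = 83.03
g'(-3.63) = -11.26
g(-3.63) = -4.30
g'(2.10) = 0.20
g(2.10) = -35.99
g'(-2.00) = -8.00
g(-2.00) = -20.00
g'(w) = 2*w - 4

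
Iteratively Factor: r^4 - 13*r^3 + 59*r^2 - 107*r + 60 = (r - 5)*(r^3 - 8*r^2 + 19*r - 12) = (r - 5)*(r - 3)*(r^2 - 5*r + 4) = (r - 5)*(r - 3)*(r - 1)*(r - 4)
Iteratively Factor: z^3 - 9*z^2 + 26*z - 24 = (z - 2)*(z^2 - 7*z + 12) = (z - 3)*(z - 2)*(z - 4)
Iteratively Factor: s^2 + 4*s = (s)*(s + 4)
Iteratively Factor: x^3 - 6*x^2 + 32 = (x + 2)*(x^2 - 8*x + 16) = (x - 4)*(x + 2)*(x - 4)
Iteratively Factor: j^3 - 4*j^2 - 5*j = (j)*(j^2 - 4*j - 5) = j*(j + 1)*(j - 5)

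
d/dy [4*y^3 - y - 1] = 12*y^2 - 1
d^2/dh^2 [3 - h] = 0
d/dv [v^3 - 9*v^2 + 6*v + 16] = 3*v^2 - 18*v + 6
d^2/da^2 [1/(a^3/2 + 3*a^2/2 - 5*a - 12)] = 4*(-3*(a + 1)*(a^3 + 3*a^2 - 10*a - 24) + (3*a^2 + 6*a - 10)^2)/(a^3 + 3*a^2 - 10*a - 24)^3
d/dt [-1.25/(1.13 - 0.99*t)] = -1.2375/(0.99*t - 1.13)^2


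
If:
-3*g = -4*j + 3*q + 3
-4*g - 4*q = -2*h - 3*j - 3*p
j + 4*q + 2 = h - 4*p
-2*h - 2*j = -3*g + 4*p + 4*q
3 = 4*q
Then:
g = -38/3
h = -445/48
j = -131/16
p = -73/48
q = 3/4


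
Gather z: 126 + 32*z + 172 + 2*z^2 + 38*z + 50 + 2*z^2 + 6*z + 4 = 4*z^2 + 76*z + 352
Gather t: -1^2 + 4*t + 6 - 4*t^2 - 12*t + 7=-4*t^2 - 8*t + 12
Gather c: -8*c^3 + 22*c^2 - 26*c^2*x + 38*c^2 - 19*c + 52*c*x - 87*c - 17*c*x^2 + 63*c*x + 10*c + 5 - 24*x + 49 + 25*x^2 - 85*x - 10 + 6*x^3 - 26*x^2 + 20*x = -8*c^3 + c^2*(60 - 26*x) + c*(-17*x^2 + 115*x - 96) + 6*x^3 - x^2 - 89*x + 44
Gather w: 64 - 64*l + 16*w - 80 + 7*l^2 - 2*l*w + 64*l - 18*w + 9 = 7*l^2 + w*(-2*l - 2) - 7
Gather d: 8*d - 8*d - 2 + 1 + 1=0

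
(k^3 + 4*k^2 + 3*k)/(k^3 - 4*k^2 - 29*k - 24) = k/(k - 8)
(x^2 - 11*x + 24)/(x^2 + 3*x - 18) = (x - 8)/(x + 6)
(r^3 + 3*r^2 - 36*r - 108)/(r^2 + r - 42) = (r^2 + 9*r + 18)/(r + 7)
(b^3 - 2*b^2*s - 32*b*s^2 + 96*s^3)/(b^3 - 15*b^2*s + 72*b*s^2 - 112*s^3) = (-b - 6*s)/(-b + 7*s)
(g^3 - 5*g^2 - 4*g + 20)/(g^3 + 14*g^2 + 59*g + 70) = (g^2 - 7*g + 10)/(g^2 + 12*g + 35)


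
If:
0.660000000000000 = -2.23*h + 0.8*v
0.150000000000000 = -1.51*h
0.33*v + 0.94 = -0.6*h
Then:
No Solution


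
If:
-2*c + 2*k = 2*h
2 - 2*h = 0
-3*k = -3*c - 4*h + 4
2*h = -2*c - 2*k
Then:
No Solution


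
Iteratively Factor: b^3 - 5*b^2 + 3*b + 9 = (b - 3)*(b^2 - 2*b - 3) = (b - 3)^2*(b + 1)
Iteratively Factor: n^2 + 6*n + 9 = (n + 3)*(n + 3)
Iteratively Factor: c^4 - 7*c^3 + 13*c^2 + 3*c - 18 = (c - 3)*(c^3 - 4*c^2 + c + 6) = (c - 3)*(c - 2)*(c^2 - 2*c - 3) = (c - 3)*(c - 2)*(c + 1)*(c - 3)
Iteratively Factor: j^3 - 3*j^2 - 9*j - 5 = (j + 1)*(j^2 - 4*j - 5) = (j + 1)^2*(j - 5)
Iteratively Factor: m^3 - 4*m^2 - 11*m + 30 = (m + 3)*(m^2 - 7*m + 10) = (m - 5)*(m + 3)*(m - 2)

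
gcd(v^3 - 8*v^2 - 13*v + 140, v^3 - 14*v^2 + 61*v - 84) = v - 7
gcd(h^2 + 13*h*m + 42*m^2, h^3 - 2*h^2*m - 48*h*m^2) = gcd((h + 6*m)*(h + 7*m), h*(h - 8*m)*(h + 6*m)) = h + 6*m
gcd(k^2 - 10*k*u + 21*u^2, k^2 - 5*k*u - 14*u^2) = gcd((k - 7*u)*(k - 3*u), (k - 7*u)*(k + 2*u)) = -k + 7*u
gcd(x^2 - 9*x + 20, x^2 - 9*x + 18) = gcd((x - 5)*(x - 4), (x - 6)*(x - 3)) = 1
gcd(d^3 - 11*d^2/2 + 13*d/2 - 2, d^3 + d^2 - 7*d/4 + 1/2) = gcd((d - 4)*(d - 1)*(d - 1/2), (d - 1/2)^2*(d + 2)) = d - 1/2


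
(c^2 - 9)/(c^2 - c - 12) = (c - 3)/(c - 4)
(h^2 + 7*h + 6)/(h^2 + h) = (h + 6)/h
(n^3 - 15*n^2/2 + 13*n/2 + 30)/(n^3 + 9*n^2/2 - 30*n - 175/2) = (2*n^2 - 5*n - 12)/(2*n^2 + 19*n + 35)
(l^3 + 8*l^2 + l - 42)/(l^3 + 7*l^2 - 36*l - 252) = (l^2 + l - 6)/(l^2 - 36)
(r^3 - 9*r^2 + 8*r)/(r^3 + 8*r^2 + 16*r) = (r^2 - 9*r + 8)/(r^2 + 8*r + 16)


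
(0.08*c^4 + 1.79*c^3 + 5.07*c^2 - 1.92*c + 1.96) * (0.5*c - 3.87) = 0.04*c^5 + 0.5854*c^4 - 4.3923*c^3 - 20.5809*c^2 + 8.4104*c - 7.5852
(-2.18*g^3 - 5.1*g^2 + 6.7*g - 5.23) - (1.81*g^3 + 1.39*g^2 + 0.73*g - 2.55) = -3.99*g^3 - 6.49*g^2 + 5.97*g - 2.68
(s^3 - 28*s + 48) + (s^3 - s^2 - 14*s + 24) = 2*s^3 - s^2 - 42*s + 72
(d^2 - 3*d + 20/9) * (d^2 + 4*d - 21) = d^4 + d^3 - 277*d^2/9 + 647*d/9 - 140/3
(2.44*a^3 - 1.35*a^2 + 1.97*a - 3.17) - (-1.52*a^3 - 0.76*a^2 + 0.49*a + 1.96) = 3.96*a^3 - 0.59*a^2 + 1.48*a - 5.13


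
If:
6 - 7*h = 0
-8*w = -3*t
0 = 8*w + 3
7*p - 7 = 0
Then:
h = 6/7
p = 1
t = -1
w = -3/8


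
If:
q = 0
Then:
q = 0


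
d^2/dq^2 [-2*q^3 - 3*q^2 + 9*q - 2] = -12*q - 6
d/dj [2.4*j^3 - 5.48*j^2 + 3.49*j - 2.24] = 7.2*j^2 - 10.96*j + 3.49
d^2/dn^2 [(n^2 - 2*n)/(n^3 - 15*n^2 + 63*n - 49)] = 2*(n^4 + 8*n^3 - 36*n^2 + 68*n - 77)/(n^7 - 31*n^6 + 381*n^5 - 2339*n^4 + 7427*n^3 - 11613*n^2 + 8575*n - 2401)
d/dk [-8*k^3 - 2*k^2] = 4*k*(-6*k - 1)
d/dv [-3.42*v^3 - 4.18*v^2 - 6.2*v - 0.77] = -10.26*v^2 - 8.36*v - 6.2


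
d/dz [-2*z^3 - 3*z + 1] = -6*z^2 - 3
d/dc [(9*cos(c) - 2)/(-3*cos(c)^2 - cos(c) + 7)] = (27*sin(c)^2 + 12*cos(c) - 88)*sin(c)/(3*cos(c)^2 + cos(c) - 7)^2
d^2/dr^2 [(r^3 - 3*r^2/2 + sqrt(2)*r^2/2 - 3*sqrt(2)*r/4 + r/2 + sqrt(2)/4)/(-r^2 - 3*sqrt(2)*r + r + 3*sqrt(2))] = 5*(-12 - sqrt(2))/(2*(r^3 + 9*sqrt(2)*r^2 + 54*r + 54*sqrt(2)))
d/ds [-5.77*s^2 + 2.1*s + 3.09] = 2.1 - 11.54*s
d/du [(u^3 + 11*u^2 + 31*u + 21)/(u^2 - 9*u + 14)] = (u^4 - 18*u^3 - 88*u^2 + 266*u + 623)/(u^4 - 18*u^3 + 109*u^2 - 252*u + 196)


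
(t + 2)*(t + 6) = t^2 + 8*t + 12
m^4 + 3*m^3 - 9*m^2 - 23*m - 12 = (m - 3)*(m + 1)^2*(m + 4)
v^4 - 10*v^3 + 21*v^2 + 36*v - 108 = (v - 6)*(v - 3)^2*(v + 2)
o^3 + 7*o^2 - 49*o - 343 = (o - 7)*(o + 7)^2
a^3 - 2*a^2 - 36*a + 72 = (a - 6)*(a - 2)*(a + 6)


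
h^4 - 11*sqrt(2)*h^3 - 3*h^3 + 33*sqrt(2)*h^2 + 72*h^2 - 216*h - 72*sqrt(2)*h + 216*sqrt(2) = (h - 3)*(h - 6*sqrt(2))*(h - 3*sqrt(2))*(h - 2*sqrt(2))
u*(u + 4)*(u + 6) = u^3 + 10*u^2 + 24*u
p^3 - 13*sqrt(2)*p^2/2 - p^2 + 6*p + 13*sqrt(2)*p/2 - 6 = (p - 1)*(p - 6*sqrt(2))*(p - sqrt(2)/2)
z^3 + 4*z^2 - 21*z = z*(z - 3)*(z + 7)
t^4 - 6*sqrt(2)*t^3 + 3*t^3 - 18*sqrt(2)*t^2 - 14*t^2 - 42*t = t*(t + 3)*(t - 7*sqrt(2))*(t + sqrt(2))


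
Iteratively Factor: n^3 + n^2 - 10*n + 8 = (n + 4)*(n^2 - 3*n + 2) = (n - 1)*(n + 4)*(n - 2)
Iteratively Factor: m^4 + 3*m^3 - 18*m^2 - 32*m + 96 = (m + 4)*(m^3 - m^2 - 14*m + 24) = (m + 4)^2*(m^2 - 5*m + 6) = (m - 3)*(m + 4)^2*(m - 2)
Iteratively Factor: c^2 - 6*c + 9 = (c - 3)*(c - 3)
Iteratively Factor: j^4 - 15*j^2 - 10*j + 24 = (j - 1)*(j^3 + j^2 - 14*j - 24) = (j - 1)*(j + 3)*(j^2 - 2*j - 8) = (j - 1)*(j + 2)*(j + 3)*(j - 4)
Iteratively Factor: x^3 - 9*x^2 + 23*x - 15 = (x - 1)*(x^2 - 8*x + 15) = (x - 3)*(x - 1)*(x - 5)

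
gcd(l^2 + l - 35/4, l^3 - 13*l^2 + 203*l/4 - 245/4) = l - 5/2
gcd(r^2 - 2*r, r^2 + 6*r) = r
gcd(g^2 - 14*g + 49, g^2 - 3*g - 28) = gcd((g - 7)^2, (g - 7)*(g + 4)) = g - 7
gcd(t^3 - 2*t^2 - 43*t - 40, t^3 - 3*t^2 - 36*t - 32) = t^2 - 7*t - 8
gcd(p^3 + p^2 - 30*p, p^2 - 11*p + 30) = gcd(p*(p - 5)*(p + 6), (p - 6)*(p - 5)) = p - 5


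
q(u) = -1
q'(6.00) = 0.00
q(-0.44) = -1.00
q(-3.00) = -1.00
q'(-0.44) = 0.00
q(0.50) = -1.00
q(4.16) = -1.00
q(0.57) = -1.00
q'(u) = 0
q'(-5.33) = 0.00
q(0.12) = -1.00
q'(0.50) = 0.00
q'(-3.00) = 0.00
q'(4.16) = 0.00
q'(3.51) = 0.00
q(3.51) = -1.00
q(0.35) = -1.00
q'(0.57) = 0.00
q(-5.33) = -1.00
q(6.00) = -1.00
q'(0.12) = 0.00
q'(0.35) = 0.00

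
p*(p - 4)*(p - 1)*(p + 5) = p^4 - 21*p^2 + 20*p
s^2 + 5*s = s*(s + 5)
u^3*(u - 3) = u^4 - 3*u^3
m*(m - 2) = m^2 - 2*m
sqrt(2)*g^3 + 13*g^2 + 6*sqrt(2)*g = g*(g + 6*sqrt(2))*(sqrt(2)*g + 1)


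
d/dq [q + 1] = 1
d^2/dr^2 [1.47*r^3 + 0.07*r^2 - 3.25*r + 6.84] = 8.82*r + 0.14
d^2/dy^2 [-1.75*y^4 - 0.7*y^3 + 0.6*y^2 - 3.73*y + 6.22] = -21.0*y^2 - 4.2*y + 1.2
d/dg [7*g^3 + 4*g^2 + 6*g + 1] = 21*g^2 + 8*g + 6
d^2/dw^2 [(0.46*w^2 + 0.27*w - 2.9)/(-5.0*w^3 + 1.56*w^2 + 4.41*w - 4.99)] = (-23.0*w^6 - 40.5*w^5 + 821.778*w^4 - 208.133912*w^3 - 281.972304*w^2 - 327.035688*w + 123.157222)/(125.0*w^9 - 117.0*w^8 - 294.246*w^7 + 576.841584*w^6 + 25.992972*w^5 - 714.763116*w^4 + 493.710603*w^3 + 174.605589*w^2 - 329.428323*w + 124.251499)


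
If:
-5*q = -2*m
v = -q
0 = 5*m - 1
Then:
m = 1/5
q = 2/25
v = -2/25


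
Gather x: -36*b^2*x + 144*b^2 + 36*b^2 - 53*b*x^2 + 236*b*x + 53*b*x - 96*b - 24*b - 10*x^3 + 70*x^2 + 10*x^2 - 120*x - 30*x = 180*b^2 - 120*b - 10*x^3 + x^2*(80 - 53*b) + x*(-36*b^2 + 289*b - 150)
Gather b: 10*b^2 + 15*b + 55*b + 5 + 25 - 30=10*b^2 + 70*b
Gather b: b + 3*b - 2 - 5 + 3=4*b - 4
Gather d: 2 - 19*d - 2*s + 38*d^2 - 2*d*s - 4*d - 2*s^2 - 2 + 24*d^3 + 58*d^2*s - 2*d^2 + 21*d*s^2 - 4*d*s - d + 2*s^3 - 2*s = 24*d^3 + d^2*(58*s + 36) + d*(21*s^2 - 6*s - 24) + 2*s^3 - 2*s^2 - 4*s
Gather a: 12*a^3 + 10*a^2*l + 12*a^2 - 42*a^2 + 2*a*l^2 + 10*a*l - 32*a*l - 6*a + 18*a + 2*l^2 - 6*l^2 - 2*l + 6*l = 12*a^3 + a^2*(10*l - 30) + a*(2*l^2 - 22*l + 12) - 4*l^2 + 4*l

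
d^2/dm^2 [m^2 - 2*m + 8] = 2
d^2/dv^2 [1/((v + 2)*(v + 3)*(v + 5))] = 2*(6*v^4 + 80*v^3 + 393*v^2 + 840*v + 661)/(v^9 + 30*v^8 + 393*v^7 + 2950*v^6 + 13983*v^5 + 43410*v^4 + 88291*v^3 + 113490*v^2 + 83700*v + 27000)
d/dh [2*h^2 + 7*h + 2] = 4*h + 7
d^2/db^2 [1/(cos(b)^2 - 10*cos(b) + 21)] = (-8*sin(b)^4 + 36*sin(b)^2 - 495*cos(b) + 15*cos(3*b) + 288)/(2*(cos(b) - 7)^3*(cos(b) - 3)^3)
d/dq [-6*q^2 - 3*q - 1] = -12*q - 3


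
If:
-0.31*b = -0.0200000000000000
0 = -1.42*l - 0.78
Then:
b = 0.06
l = -0.55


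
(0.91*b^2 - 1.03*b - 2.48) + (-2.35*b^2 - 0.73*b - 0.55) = -1.44*b^2 - 1.76*b - 3.03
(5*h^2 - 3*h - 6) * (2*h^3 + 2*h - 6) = 10*h^5 - 6*h^4 - 2*h^3 - 36*h^2 + 6*h + 36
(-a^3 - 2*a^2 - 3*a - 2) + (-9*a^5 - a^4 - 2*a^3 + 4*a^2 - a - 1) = -9*a^5 - a^4 - 3*a^3 + 2*a^2 - 4*a - 3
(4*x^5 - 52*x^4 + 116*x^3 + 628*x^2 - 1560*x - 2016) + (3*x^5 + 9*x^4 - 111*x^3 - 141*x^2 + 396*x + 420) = 7*x^5 - 43*x^4 + 5*x^3 + 487*x^2 - 1164*x - 1596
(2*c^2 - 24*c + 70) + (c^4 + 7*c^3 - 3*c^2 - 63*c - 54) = c^4 + 7*c^3 - c^2 - 87*c + 16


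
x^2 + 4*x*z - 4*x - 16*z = (x - 4)*(x + 4*z)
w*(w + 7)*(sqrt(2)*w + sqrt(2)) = sqrt(2)*w^3 + 8*sqrt(2)*w^2 + 7*sqrt(2)*w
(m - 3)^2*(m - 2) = m^3 - 8*m^2 + 21*m - 18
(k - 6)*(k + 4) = k^2 - 2*k - 24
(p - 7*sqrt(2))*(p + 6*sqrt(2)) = p^2 - sqrt(2)*p - 84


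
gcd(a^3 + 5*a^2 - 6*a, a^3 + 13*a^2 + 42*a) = a^2 + 6*a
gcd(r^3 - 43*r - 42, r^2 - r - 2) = r + 1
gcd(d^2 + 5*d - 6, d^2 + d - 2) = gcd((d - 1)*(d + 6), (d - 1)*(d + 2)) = d - 1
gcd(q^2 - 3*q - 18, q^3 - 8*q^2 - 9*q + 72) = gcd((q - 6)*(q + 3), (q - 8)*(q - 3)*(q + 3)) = q + 3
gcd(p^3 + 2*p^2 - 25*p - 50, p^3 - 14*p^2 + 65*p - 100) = p - 5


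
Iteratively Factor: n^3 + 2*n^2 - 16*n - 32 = (n + 2)*(n^2 - 16) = (n - 4)*(n + 2)*(n + 4)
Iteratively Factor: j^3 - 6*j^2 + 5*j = (j)*(j^2 - 6*j + 5) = j*(j - 1)*(j - 5)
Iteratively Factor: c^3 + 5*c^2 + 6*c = (c + 3)*(c^2 + 2*c) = c*(c + 3)*(c + 2)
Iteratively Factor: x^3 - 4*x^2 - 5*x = (x - 5)*(x^2 + x) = (x - 5)*(x + 1)*(x)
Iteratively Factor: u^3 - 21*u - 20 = (u - 5)*(u^2 + 5*u + 4) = (u - 5)*(u + 1)*(u + 4)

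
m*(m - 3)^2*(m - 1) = m^4 - 7*m^3 + 15*m^2 - 9*m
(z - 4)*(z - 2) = z^2 - 6*z + 8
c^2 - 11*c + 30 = (c - 6)*(c - 5)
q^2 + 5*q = q*(q + 5)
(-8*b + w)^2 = 64*b^2 - 16*b*w + w^2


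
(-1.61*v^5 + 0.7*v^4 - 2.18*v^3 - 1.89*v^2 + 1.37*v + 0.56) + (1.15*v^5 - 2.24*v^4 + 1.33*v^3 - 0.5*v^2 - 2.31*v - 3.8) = -0.46*v^5 - 1.54*v^4 - 0.85*v^3 - 2.39*v^2 - 0.94*v - 3.24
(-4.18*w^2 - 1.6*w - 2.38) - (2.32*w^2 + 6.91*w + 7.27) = -6.5*w^2 - 8.51*w - 9.65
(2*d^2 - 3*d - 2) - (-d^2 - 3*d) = 3*d^2 - 2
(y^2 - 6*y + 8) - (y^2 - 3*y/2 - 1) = 9 - 9*y/2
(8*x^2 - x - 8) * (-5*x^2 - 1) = -40*x^4 + 5*x^3 + 32*x^2 + x + 8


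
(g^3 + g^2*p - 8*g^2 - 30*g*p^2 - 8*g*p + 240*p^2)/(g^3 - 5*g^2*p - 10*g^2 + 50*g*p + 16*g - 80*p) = (g + 6*p)/(g - 2)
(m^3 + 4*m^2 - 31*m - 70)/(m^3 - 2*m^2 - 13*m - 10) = (m + 7)/(m + 1)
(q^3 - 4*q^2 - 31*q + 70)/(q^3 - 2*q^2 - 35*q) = (q - 2)/q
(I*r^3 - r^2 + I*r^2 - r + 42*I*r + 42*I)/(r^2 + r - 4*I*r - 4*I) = (I*r^2 - r + 42*I)/(r - 4*I)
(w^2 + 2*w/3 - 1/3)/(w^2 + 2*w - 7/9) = 3*(w + 1)/(3*w + 7)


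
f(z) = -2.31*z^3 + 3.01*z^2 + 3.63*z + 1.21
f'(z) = -6.93*z^2 + 6.02*z + 3.63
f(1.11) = 5.79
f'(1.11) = 1.77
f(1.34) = 5.92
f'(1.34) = -0.75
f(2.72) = -13.13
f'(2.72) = -31.27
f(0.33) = 2.65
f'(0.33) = 4.86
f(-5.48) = 451.86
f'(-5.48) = -237.47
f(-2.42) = 42.79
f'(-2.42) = -51.52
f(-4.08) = 193.39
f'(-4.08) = -136.29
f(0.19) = 1.99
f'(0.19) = 4.52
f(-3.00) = 79.78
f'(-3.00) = -76.80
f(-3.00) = 79.78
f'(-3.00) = -76.80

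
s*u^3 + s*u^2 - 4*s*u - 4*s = (u - 2)*(u + 2)*(s*u + s)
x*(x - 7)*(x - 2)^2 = x^4 - 11*x^3 + 32*x^2 - 28*x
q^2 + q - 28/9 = (q - 4/3)*(q + 7/3)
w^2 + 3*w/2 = w*(w + 3/2)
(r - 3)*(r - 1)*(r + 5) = r^3 + r^2 - 17*r + 15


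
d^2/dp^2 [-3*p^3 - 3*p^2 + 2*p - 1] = -18*p - 6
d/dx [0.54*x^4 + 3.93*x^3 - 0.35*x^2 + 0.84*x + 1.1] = 2.16*x^3 + 11.79*x^2 - 0.7*x + 0.84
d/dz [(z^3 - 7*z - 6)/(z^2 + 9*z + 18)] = (z^4 + 18*z^3 + 61*z^2 + 12*z - 72)/(z^4 + 18*z^3 + 117*z^2 + 324*z + 324)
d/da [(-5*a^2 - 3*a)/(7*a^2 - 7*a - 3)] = (56*a^2 + 30*a + 9)/(49*a^4 - 98*a^3 + 7*a^2 + 42*a + 9)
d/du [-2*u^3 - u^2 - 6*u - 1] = -6*u^2 - 2*u - 6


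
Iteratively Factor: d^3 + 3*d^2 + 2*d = (d + 1)*(d^2 + 2*d) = (d + 1)*(d + 2)*(d)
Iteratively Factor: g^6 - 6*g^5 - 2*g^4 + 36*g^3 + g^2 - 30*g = (g - 5)*(g^5 - g^4 - 7*g^3 + g^2 + 6*g) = (g - 5)*(g + 1)*(g^4 - 2*g^3 - 5*g^2 + 6*g) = (g - 5)*(g - 3)*(g + 1)*(g^3 + g^2 - 2*g) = g*(g - 5)*(g - 3)*(g + 1)*(g^2 + g - 2) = g*(g - 5)*(g - 3)*(g + 1)*(g + 2)*(g - 1)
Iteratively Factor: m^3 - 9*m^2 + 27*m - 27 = (m - 3)*(m^2 - 6*m + 9) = (m - 3)^2*(m - 3)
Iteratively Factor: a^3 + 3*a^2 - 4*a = (a)*(a^2 + 3*a - 4) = a*(a - 1)*(a + 4)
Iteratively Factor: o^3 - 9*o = (o + 3)*(o^2 - 3*o) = o*(o + 3)*(o - 3)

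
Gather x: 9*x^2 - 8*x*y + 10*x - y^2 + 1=9*x^2 + x*(10 - 8*y) - y^2 + 1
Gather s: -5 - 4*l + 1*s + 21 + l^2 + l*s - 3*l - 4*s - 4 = l^2 - 7*l + s*(l - 3) + 12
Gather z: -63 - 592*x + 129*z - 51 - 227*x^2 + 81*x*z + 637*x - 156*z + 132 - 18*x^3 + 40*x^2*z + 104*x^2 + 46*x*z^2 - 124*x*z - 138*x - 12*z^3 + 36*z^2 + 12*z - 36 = -18*x^3 - 123*x^2 - 93*x - 12*z^3 + z^2*(46*x + 36) + z*(40*x^2 - 43*x - 15) - 18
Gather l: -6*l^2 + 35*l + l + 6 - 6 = -6*l^2 + 36*l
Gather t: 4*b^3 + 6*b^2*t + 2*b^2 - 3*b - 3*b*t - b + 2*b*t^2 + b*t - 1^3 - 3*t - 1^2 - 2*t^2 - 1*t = 4*b^3 + 2*b^2 - 4*b + t^2*(2*b - 2) + t*(6*b^2 - 2*b - 4) - 2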